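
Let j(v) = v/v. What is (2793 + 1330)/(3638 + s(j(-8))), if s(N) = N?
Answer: 4123/3639 ≈ 1.1330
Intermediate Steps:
j(v) = 1
(2793 + 1330)/(3638 + s(j(-8))) = (2793 + 1330)/(3638 + 1) = 4123/3639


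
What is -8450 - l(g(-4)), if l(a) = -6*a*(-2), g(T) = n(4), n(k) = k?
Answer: -8498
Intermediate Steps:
g(T) = 4
l(a) = 12*a
-8450 - l(g(-4)) = -8450 - 12*4 = -8450 - 1*48 = -8450 - 48 = -8498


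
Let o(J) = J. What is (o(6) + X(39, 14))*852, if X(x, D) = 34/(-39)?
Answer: 56800/13 ≈ 4369.2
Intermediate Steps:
X(x, D) = -34/39 (X(x, D) = 34*(-1/39) = -34/39)
(o(6) + X(39, 14))*852 = (6 - 34/39)*852 = (200/39)*852 = 56800/13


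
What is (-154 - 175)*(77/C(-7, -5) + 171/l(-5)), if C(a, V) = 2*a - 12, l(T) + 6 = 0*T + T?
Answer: 1741397/286 ≈ 6088.8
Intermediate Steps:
l(T) = -6 + T (l(T) = -6 + (0*T + T) = -6 + (0 + T) = -6 + T)
C(a, V) = -12 + 2*a
(-154 - 175)*(77/C(-7, -5) + 171/l(-5)) = (-154 - 175)*(77/(-12 + 2*(-7)) + 171/(-6 - 5)) = -329*(77/(-12 - 14) + 171/(-11)) = -329*(77/(-26) + 171*(-1/11)) = -329*(77*(-1/26) - 171/11) = -329*(-77/26 - 171/11) = -329*(-5293/286) = 1741397/286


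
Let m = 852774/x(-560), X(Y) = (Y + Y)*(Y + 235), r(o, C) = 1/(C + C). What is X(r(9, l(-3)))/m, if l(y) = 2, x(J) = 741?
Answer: 17879/174928 ≈ 0.10221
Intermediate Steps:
r(o, C) = 1/(2*C)
X(Y) = 2*Y*(235 + Y) (X(Y) = (2*Y)*(235 + Y) = 2*Y*(235 + Y))
m = 21866/19 (m = 852774/741 = 852774*(1/741) = 21866/19 ≈ 1150.8)
X(r(9, l(-3)))/m = (2*((½)/2)*(235 + (½)/2))/(21866/19) = (2*((½)*(½))*(235 + (½)*(½)))*(19/21866) = (2*(¼)*(235 + ¼))*(19/21866) = (2*(¼)*(941/4))*(19/21866) = (941/8)*(19/21866) = 17879/174928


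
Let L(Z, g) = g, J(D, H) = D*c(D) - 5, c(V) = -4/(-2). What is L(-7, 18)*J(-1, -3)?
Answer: -126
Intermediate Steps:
c(V) = 2 (c(V) = -4*(-½) = 2)
J(D, H) = -5 + 2*D (J(D, H) = D*2 - 5 = 2*D - 5 = -5 + 2*D)
L(-7, 18)*J(-1, -3) = 18*(-5 + 2*(-1)) = 18*(-5 - 2) = 18*(-7) = -126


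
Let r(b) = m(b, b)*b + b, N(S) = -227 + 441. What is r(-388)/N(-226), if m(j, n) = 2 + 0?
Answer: -582/107 ≈ -5.4393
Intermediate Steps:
m(j, n) = 2
N(S) = 214
r(b) = 3*b (r(b) = 2*b + b = 3*b)
r(-388)/N(-226) = (3*(-388))/214 = -1164*1/214 = -582/107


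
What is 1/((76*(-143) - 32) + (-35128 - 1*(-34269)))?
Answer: -1/11759 ≈ -8.5041e-5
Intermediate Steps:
1/((76*(-143) - 32) + (-35128 - 1*(-34269))) = 1/((-10868 - 32) + (-35128 + 34269)) = 1/(-10900 - 859) = 1/(-11759) = -1/11759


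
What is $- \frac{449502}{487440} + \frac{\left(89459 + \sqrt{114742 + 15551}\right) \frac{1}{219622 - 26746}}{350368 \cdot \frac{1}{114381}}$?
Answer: $- \frac{176309519167729}{228750102775680} + \frac{114381 \sqrt{14477}}{22525859456} \approx -0.77014$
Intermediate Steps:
$- \frac{449502}{487440} + \frac{\left(89459 + \sqrt{114742 + 15551}\right) \frac{1}{219622 - 26746}}{350368 \cdot \frac{1}{114381}} = \left(-449502\right) \frac{1}{487440} + \frac{\left(89459 + \sqrt{130293}\right) \frac{1}{192876}}{350368 \cdot \frac{1}{114381}} = - \frac{74917}{81240} + \frac{\left(89459 + 3 \sqrt{14477}\right) \frac{1}{192876}}{\frac{350368}{114381}} = - \frac{74917}{81240} + \left(\frac{89459}{192876} + \frac{\sqrt{14477}}{64292}\right) \frac{114381}{350368} = - \frac{74917}{81240} + \left(\frac{3410803293}{22525859456} + \frac{114381 \sqrt{14477}}{22525859456}\right) = - \frac{176309519167729}{228750102775680} + \frac{114381 \sqrt{14477}}{22525859456}$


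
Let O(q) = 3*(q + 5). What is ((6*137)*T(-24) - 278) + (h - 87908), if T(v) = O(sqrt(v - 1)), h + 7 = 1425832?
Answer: 1349969 + 12330*I ≈ 1.35e+6 + 12330.0*I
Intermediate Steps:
h = 1425825 (h = -7 + 1425832 = 1425825)
O(q) = 15 + 3*q (O(q) = 3*(5 + q) = 15 + 3*q)
T(v) = 15 + 3*sqrt(-1 + v) (T(v) = 15 + 3*sqrt(v - 1) = 15 + 3*sqrt(-1 + v))
((6*137)*T(-24) - 278) + (h - 87908) = ((6*137)*(15 + 3*sqrt(-1 - 24)) - 278) + (1425825 - 87908) = (822*(15 + 3*sqrt(-25)) - 278) + 1337917 = (822*(15 + 3*(5*I)) - 278) + 1337917 = (822*(15 + 15*I) - 278) + 1337917 = ((12330 + 12330*I) - 278) + 1337917 = (12052 + 12330*I) + 1337917 = 1349969 + 12330*I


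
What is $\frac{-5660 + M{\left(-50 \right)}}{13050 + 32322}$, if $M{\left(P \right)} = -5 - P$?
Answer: $- \frac{5615}{45372} \approx -0.12375$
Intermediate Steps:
$\frac{-5660 + M{\left(-50 \right)}}{13050 + 32322} = \frac{-5660 - -45}{13050 + 32322} = \frac{-5660 + \left(-5 + 50\right)}{45372} = \left(-5660 + 45\right) \frac{1}{45372} = \left(-5615\right) \frac{1}{45372} = - \frac{5615}{45372}$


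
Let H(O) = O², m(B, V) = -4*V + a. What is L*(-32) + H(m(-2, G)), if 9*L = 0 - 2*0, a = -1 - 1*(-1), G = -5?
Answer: 400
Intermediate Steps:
a = 0 (a = -1 + 1 = 0)
L = 0 (L = (0 - 2*0)/9 = (0 + 0)/9 = (⅑)*0 = 0)
m(B, V) = -4*V (m(B, V) = -4*V + 0 = -4*V)
L*(-32) + H(m(-2, G)) = 0*(-32) + (-4*(-5))² = 0 + 20² = 0 + 400 = 400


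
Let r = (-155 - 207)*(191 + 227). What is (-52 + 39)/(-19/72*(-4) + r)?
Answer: 18/209513 ≈ 8.5914e-5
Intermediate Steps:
r = -151316 (r = -362*418 = -151316)
(-52 + 39)/(-19/72*(-4) + r) = (-52 + 39)/(-19/72*(-4) - 151316) = -13/(-19*1/72*(-4) - 151316) = -13/(-19/72*(-4) - 151316) = -13/(19/18 - 151316) = -13/(-2723669/18) = -13*(-18/2723669) = 18/209513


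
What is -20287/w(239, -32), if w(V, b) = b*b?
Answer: -20287/1024 ≈ -19.812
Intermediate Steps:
w(V, b) = b²
-20287/w(239, -32) = -20287/((-32)²) = -20287/1024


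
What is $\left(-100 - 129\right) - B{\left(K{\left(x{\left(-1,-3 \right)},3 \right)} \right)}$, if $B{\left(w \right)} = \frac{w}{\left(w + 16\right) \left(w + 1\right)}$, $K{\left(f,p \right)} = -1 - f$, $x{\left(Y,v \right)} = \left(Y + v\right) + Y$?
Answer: $- \frac{5726}{25} \approx -229.04$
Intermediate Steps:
$x{\left(Y,v \right)} = v + 2 Y$
$B{\left(w \right)} = \frac{w}{\left(1 + w\right) \left(16 + w\right)}$ ($B{\left(w \right)} = \frac{w}{\left(16 + w\right) \left(1 + w\right)} = \frac{w}{\left(1 + w\right) \left(16 + w\right)}$)
$\left(-100 - 129\right) - B{\left(K{\left(x{\left(-1,-3 \right)},3 \right)} \right)} = \left(-100 - 129\right) - \frac{-1 - \left(-3 + 2 \left(-1\right)\right)}{16 + \left(-1 - \left(-3 + 2 \left(-1\right)\right)\right)^{2} + 17 \left(-1 - \left(-3 + 2 \left(-1\right)\right)\right)} = \left(-100 - 129\right) - \frac{-1 - \left(-3 - 2\right)}{16 + \left(-1 - \left(-3 - 2\right)\right)^{2} + 17 \left(-1 - \left(-3 - 2\right)\right)} = -229 - \frac{-1 - -5}{16 + \left(-1 - -5\right)^{2} + 17 \left(-1 - -5\right)} = -229 - \frac{-1 + 5}{16 + \left(-1 + 5\right)^{2} + 17 \left(-1 + 5\right)} = -229 - \frac{4}{16 + 4^{2} + 17 \cdot 4} = -229 - \frac{4}{16 + 16 + 68} = -229 - \frac{4}{100} = -229 - 4 \cdot \frac{1}{100} = -229 - \frac{1}{25} = - \frac{5726}{25}$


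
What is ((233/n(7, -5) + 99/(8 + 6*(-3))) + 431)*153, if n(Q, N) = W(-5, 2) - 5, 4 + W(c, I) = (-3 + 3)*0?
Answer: 604673/10 ≈ 60467.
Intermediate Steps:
W(c, I) = -4 (W(c, I) = -4 + (-3 + 3)*0 = -4 + 0*0 = -4 + 0 = -4)
n(Q, N) = -9 (n(Q, N) = -4 - 5 = -9)
((233/n(7, -5) + 99/(8 + 6*(-3))) + 431)*153 = ((233/(-9) + 99/(8 + 6*(-3))) + 431)*153 = ((233*(-1/9) + 99/(8 - 18)) + 431)*153 = ((-233/9 + 99/(-10)) + 431)*153 = ((-233/9 + 99*(-1/10)) + 431)*153 = ((-233/9 - 99/10) + 431)*153 = (-3221/90 + 431)*153 = (35569/90)*153 = 604673/10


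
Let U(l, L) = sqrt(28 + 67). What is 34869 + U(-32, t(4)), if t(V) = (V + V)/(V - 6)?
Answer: 34869 + sqrt(95) ≈ 34879.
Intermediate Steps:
t(V) = 2*V/(-6 + V) (t(V) = (2*V)/(-6 + V) = 2*V/(-6 + V))
U(l, L) = sqrt(95)
34869 + U(-32, t(4)) = 34869 + sqrt(95)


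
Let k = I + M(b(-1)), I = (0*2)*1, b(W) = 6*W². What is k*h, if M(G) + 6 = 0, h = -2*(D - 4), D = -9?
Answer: -156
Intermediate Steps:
h = 26 (h = -2*(-9 - 4) = -2*(-13) = 26)
M(G) = -6 (M(G) = -6 + 0 = -6)
I = 0 (I = 0*1 = 0)
k = -6 (k = 0 - 6 = -6)
k*h = -6*26 = -156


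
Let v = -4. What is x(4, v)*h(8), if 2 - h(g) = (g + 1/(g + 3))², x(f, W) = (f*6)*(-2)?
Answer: 368592/121 ≈ 3046.2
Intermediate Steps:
x(f, W) = -12*f (x(f, W) = (6*f)*(-2) = -12*f)
h(g) = 2 - (g + 1/(3 + g))² (h(g) = 2 - (g + 1/(g + 3))² = 2 - (g + 1/(3 + g))²)
x(4, v)*h(8) = (-12*4)*(2 - (1 + 8² + 3*8)²/(3 + 8)²) = -48*(2 - 1*(1 + 64 + 24)²/11²) = -48*(2 - 1*1/121*89²) = -48*(2 - 1*1/121*7921) = -48*(2 - 7921/121) = -48*(-7679/121) = 368592/121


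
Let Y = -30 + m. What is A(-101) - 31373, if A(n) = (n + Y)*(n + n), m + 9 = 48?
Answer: -12789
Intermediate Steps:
m = 39 (m = -9 + 48 = 39)
Y = 9 (Y = -30 + 39 = 9)
A(n) = 2*n*(9 + n) (A(n) = (n + 9)*(n + n) = (9 + n)*(2*n) = 2*n*(9 + n))
A(-101) - 31373 = 2*(-101)*(9 - 101) - 31373 = 2*(-101)*(-92) - 31373 = 18584 - 31373 = -12789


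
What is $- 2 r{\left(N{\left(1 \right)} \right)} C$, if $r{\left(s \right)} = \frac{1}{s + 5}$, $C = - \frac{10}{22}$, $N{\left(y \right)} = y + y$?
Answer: $\frac{10}{77} \approx 0.12987$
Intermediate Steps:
$N{\left(y \right)} = 2 y$
$C = - \frac{5}{11}$ ($C = \left(-10\right) \frac{1}{22} = - \frac{5}{11} \approx -0.45455$)
$r{\left(s \right)} = \frac{1}{5 + s}$
$- 2 r{\left(N{\left(1 \right)} \right)} C = - \frac{2}{5 + 2 \cdot 1} \left(- \frac{5}{11}\right) = - \frac{2}{5 + 2} \left(- \frac{5}{11}\right) = - \frac{2}{7} \left(- \frac{5}{11}\right) = \left(-2\right) \frac{1}{7} \left(- \frac{5}{11}\right) = \left(- \frac{2}{7}\right) \left(- \frac{5}{11}\right) = \frac{10}{77}$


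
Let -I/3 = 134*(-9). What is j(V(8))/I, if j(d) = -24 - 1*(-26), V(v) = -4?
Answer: 1/1809 ≈ 0.00055279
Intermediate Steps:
j(d) = 2 (j(d) = -24 + 26 = 2)
I = 3618 (I = -402*(-9) = -3*(-1206) = 3618)
j(V(8))/I = 2/3618 = 2*(1/3618) = 1/1809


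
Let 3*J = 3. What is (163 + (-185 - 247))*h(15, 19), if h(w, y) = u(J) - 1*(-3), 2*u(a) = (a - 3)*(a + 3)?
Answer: 269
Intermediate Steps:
J = 1 (J = (⅓)*3 = 1)
u(a) = (-3 + a)*(3 + a)/2 (u(a) = ((a - 3)*(a + 3))/2 = ((-3 + a)*(3 + a))/2 = (-3 + a)*(3 + a)/2)
h(w, y) = -1 (h(w, y) = (-9/2 + (½)*1²) - 1*(-3) = (-9/2 + (½)*1) + 3 = (-9/2 + ½) + 3 = -4 + 3 = -1)
(163 + (-185 - 247))*h(15, 19) = (163 + (-185 - 247))*(-1) = (163 - 432)*(-1) = -269*(-1) = 269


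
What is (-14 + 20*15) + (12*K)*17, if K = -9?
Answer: -1550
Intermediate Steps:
(-14 + 20*15) + (12*K)*17 = (-14 + 20*15) + (12*(-9))*17 = (-14 + 300) - 108*17 = 286 - 1836 = -1550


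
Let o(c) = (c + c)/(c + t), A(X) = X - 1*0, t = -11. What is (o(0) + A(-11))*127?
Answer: -1397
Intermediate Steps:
A(X) = X (A(X) = X + 0 = X)
o(c) = 2*c/(-11 + c) (o(c) = (c + c)/(c - 11) = (2*c)/(-11 + c) = 2*c/(-11 + c))
(o(0) + A(-11))*127 = (2*0/(-11 + 0) - 11)*127 = (2*0/(-11) - 11)*127 = (2*0*(-1/11) - 11)*127 = (0 - 11)*127 = -11*127 = -1397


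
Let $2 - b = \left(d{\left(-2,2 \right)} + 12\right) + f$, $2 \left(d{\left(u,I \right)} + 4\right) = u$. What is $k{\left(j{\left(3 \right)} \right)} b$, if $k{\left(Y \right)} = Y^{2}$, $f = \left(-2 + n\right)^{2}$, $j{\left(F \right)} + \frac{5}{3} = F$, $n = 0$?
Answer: $-16$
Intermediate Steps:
$j{\left(F \right)} = - \frac{5}{3} + F$
$d{\left(u,I \right)} = -4 + \frac{u}{2}$
$f = 4$ ($f = \left(-2 + 0\right)^{2} = \left(-2\right)^{2} = 4$)
$b = -9$ ($b = 2 - \left(\left(\left(-4 + \frac{1}{2} \left(-2\right)\right) + 12\right) + 4\right) = 2 - \left(\left(\left(-4 - 1\right) + 12\right) + 4\right) = 2 - \left(\left(-5 + 12\right) + 4\right) = 2 - \left(7 + 4\right) = 2 - 11 = -9$)
$k{\left(j{\left(3 \right)} \right)} b = \left(- \frac{5}{3} + 3\right)^{2} \left(-9\right) = \left(\frac{4}{3}\right)^{2} \left(-9\right) = \frac{16}{9} \left(-9\right) = -16$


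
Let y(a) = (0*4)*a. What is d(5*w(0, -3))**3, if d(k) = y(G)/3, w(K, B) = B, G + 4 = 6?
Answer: 0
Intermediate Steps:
G = 2 (G = -4 + 6 = 2)
y(a) = 0 (y(a) = 0*a = 0)
d(k) = 0 (d(k) = 0/3 = 0*(1/3) = 0)
d(5*w(0, -3))**3 = 0**3 = 0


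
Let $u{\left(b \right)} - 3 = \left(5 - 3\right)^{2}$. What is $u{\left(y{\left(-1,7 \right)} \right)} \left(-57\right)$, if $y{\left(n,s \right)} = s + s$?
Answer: $-399$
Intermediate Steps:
$y{\left(n,s \right)} = 2 s$
$u{\left(b \right)} = 7$ ($u{\left(b \right)} = 3 + \left(5 - 3\right)^{2} = 3 + 2^{2} = 3 + 4 = 7$)
$u{\left(y{\left(-1,7 \right)} \right)} \left(-57\right) = 7 \left(-57\right) = -399$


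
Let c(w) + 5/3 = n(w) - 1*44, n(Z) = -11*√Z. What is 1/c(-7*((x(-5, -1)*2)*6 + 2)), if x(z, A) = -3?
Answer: 411/240413 - 99*√238/240413 ≈ -0.0046432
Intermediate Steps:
c(w) = -137/3 - 11*√w (c(w) = -5/3 + (-11*√w - 1*44) = -5/3 + (-11*√w - 44) = -5/3 + (-44 - 11*√w) = -137/3 - 11*√w)
1/c(-7*((x(-5, -1)*2)*6 + 2)) = 1/(-137/3 - 11*√7*√(-2 - 1*(-3*2)*6)) = 1/(-137/3 - 11*√238)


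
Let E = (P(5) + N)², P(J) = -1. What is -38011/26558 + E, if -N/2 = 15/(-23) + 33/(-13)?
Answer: 65357280187/2374311758 ≈ 27.527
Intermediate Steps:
N = 1908/299 (N = -2*(15/(-23) + 33/(-13)) = -2*(15*(-1/23) + 33*(-1/13)) = -2*(-15/23 - 33/13) = -2*(-954/299) = 1908/299 ≈ 6.3813)
E = 2588881/89401 (E = (-1 + 1908/299)² = (1609/299)² = 2588881/89401 ≈ 28.958)
-38011/26558 + E = -38011/26558 + 2588881/89401 = 65357280187/2374311758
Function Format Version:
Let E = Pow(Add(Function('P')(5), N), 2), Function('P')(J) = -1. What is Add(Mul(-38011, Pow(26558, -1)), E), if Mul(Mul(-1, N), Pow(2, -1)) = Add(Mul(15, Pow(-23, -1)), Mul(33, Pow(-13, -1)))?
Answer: Rational(65357280187, 2374311758) ≈ 27.527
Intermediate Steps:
N = Rational(1908, 299) (N = Mul(-2, Add(Mul(15, Pow(-23, -1)), Mul(33, Pow(-13, -1)))) = Mul(-2, Add(Mul(15, Rational(-1, 23)), Mul(33, Rational(-1, 13)))) = Mul(-2, Add(Rational(-15, 23), Rational(-33, 13))) = Mul(-2, Rational(-954, 299)) = Rational(1908, 299) ≈ 6.3813)
E = Rational(2588881, 89401) (E = Pow(Add(-1, Rational(1908, 299)), 2) = Pow(Rational(1609, 299), 2) = Rational(2588881, 89401) ≈ 28.958)
Add(Mul(-38011, Pow(26558, -1)), E) = Add(Mul(-38011, Pow(26558, -1)), Rational(2588881, 89401)) = Add(Mul(-38011, Rational(1, 26558)), Rational(2588881, 89401)) = Add(Rational(-38011, 26558), Rational(2588881, 89401)) = Rational(65357280187, 2374311758)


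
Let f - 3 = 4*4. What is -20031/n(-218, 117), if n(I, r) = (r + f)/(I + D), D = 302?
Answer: -420651/34 ≈ -12372.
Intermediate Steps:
f = 19 (f = 3 + 4*4 = 3 + 16 = 19)
n(I, r) = (19 + r)/(302 + I) (n(I, r) = (r + 19)/(I + 302) = (19 + r)/(302 + I))
-20031/n(-218, 117) = -20031*(302 - 218)/(19 + 117) = -20031/(136/84) = -20031/((1/84)*136) = -20031/34/21 = -20031*21/34 = -420651/34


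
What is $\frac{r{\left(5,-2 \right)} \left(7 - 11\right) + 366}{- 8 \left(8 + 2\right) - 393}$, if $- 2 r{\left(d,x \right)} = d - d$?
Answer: $- \frac{366}{473} \approx -0.77378$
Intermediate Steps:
$r{\left(d,x \right)} = 0$ ($r{\left(d,x \right)} = - \frac{d - d}{2} = \left(- \frac{1}{2}\right) 0 = 0$)
$\frac{r{\left(5,-2 \right)} \left(7 - 11\right) + 366}{- 8 \left(8 + 2\right) - 393} = \frac{0 \left(7 - 11\right) + 366}{- 8 \left(8 + 2\right) - 393} = \frac{0 \left(-4\right) + 366}{\left(-8\right) 10 - 393} = \frac{0 + 366}{-80 - 393} = \frac{366}{-473} = 366 \left(- \frac{1}{473}\right) = - \frac{366}{473}$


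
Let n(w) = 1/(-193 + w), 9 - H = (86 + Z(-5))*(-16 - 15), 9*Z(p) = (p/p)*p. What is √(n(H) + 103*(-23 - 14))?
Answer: 2*I*√468834399733/22183 ≈ 61.733*I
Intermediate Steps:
Z(p) = p/9 (Z(p) = ((p/p)*p)/9 = (1*p)/9 = p/9)
H = 23920/9 (H = 9 - (86 + (⅑)*(-5))*(-16 - 15) = 9 - (86 - 5/9)*(-31) = 9 - 769*(-31)/9 = 9 - 1*(-23839/9) = 9 + 23839/9 = 23920/9 ≈ 2657.8)
√(n(H) + 103*(-23 - 14)) = √(1/(-193 + 23920/9) + 103*(-23 - 14)) = √(1/(22183/9) + 103*(-37)) = √(9/22183 - 3811) = √(-84539404/22183) = 2*I*√468834399733/22183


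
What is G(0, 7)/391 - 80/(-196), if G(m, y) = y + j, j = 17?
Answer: 8996/19159 ≈ 0.46954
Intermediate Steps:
G(m, y) = 17 + y (G(m, y) = y + 17 = 17 + y)
G(0, 7)/391 - 80/(-196) = (17 + 7)/391 - 80/(-196) = 24*(1/391) - 80*(-1/196) = 24/391 + 20/49 = 8996/19159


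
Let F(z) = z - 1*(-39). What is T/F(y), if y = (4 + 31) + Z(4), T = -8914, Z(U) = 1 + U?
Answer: -8914/79 ≈ -112.84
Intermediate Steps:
y = 40 (y = (4 + 31) + (1 + 4) = 35 + 5 = 40)
F(z) = 39 + z (F(z) = z + 39 = 39 + z)
T/F(y) = -8914/(39 + 40) = -8914/79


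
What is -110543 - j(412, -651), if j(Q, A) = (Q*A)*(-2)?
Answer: -646967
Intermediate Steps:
j(Q, A) = -2*A*Q (j(Q, A) = (A*Q)*(-2) = -2*A*Q)
-110543 - j(412, -651) = -110543 - (-2)*(-651)*412 = -110543 - 1*536424 = -110543 - 536424 = -646967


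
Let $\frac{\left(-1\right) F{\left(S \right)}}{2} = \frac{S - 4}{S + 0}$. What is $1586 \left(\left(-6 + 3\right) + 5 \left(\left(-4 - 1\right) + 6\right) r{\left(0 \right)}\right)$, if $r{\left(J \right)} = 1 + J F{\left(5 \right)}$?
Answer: $3172$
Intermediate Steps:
$F{\left(S \right)} = - \frac{2 \left(-4 + S\right)}{S}$ ($F{\left(S \right)} = - 2 \frac{S - 4}{S + 0} = - 2 \frac{-4 + S}{S} = - \frac{2 \left(-4 + S\right)}{S}$)
$r{\left(J \right)} = 1 - \frac{2 J}{5}$ ($r{\left(J \right)} = 1 + J \left(-2 + \frac{8}{5}\right) = 1 + J \left(- \frac{2}{5}\right) = 1 - \frac{2 J}{5}$)
$1586 \left(\left(-6 + 3\right) + 5 \left(\left(-4 - 1\right) + 6\right) r{\left(0 \right)}\right) = 1586 \left(\left(-6 + 3\right) + 5 \left(\left(-4 - 1\right) + 6\right) \left(1 - 0\right)\right) = 1586 \left(-3 + 5 \left(-5 + 6\right) \left(1 + 0\right)\right) = 1586 \left(-3 + 5 \cdot 1 \cdot 1\right) = 1586 \left(-3 + 5 \cdot 1\right) = 1586 \left(-3 + 5\right) = 1586 \cdot 2 = 3172$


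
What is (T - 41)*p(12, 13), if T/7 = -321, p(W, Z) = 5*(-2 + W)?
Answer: -114400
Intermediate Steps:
p(W, Z) = -10 + 5*W
T = -2247 (T = 7*(-321) = -2247)
(T - 41)*p(12, 13) = (-2247 - 41)*(-10 + 5*12) = -2288*(-10 + 60) = -2288*50 = -114400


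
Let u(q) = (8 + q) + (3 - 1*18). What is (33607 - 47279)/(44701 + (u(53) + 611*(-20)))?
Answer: -13672/32527 ≈ -0.42033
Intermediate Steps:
u(q) = -7 + q (u(q) = (8 + q) + (3 - 18) = (8 + q) - 15 = -7 + q)
(33607 - 47279)/(44701 + (u(53) + 611*(-20))) = (33607 - 47279)/(44701 + ((-7 + 53) + 611*(-20))) = -13672/(44701 + (46 - 12220)) = -13672/(44701 - 12174) = -13672/32527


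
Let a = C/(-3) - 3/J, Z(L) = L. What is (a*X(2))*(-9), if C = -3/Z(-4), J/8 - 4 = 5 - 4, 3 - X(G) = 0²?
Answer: 351/40 ≈ 8.7750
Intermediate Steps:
X(G) = 3 (X(G) = 3 - 1*0² = 3 - 1*0 = 3 + 0 = 3)
J = 40 (J = 32 + 8*(5 - 4) = 32 + 8*1 = 32 + 8 = 40)
C = ¾ (C = -3/((-4/1)) = -3/((-4*1)) = -3/(-4) = -3*(-¼) = ¾ ≈ 0.75000)
a = -13/40 (a = (¾)/(-3) - 3/40 = (¾)*(-⅓) - 3*1/40 = -¼ - 3/40 = -13/40 ≈ -0.32500)
(a*X(2))*(-9) = -13/40*3*(-9) = -39/40*(-9) = 351/40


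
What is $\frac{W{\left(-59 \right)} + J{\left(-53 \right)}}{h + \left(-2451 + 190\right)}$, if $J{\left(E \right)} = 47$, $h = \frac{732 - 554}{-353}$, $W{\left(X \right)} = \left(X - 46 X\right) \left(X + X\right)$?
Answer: $\frac{110574779}{798311} \approx 138.51$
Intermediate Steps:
$W{\left(X \right)} = - 90 X^{2}$ ($W{\left(X \right)} = - 45 X 2 X = - 90 X^{2}$)
$h = - \frac{178}{353}$ ($h = 178 \left(- \frac{1}{353}\right) = - \frac{178}{353} \approx -0.50425$)
$\frac{W{\left(-59 \right)} + J{\left(-53 \right)}}{h + \left(-2451 + 190\right)} = \frac{- 90 \left(-59\right)^{2} + 47}{- \frac{178}{353} + \left(-2451 + 190\right)} = \frac{\left(-90\right) 3481 + 47}{- \frac{178}{353} - 2261} = \frac{-313290 + 47}{- \frac{798311}{353}} = \left(-313243\right) \left(- \frac{353}{798311}\right) = \frac{110574779}{798311}$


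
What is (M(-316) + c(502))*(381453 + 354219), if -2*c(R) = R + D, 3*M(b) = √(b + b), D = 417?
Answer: -338041284 + 490448*I*√158 ≈ -3.3804e+8 + 6.1648e+6*I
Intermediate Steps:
M(b) = √2*√b/3 (M(b) = √(b + b)/3 = √(2*b)/3 = (√2*√b)/3 = √2*√b/3)
c(R) = -417/2 - R/2 (c(R) = -(R + 417)/2 = -(417 + R)/2 = -417/2 - R/2)
(M(-316) + c(502))*(381453 + 354219) = (√2*√(-316)/3 + (-417/2 - ½*502))*(381453 + 354219) = (√2*(2*I*√79)/3 + (-417/2 - 251))*735672 = (2*I*√158/3 - 919/2)*735672 = (-919/2 + 2*I*√158/3)*735672 = -338041284 + 490448*I*√158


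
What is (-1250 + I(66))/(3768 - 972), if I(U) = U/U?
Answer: -1249/2796 ≈ -0.44671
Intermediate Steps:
I(U) = 1
(-1250 + I(66))/(3768 - 972) = (-1250 + 1)/(3768 - 972) = -1249/2796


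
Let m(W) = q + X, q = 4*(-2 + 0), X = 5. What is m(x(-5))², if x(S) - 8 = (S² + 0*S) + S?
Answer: 9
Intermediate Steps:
x(S) = 8 + S + S² (x(S) = 8 + ((S² + 0*S) + S) = 8 + ((S² + 0) + S) = 8 + (S² + S) = 8 + (S + S²) = 8 + S + S²)
q = -8 (q = 4*(-2) = -8)
m(W) = -3 (m(W) = -8 + 5 = -3)
m(x(-5))² = (-3)² = 9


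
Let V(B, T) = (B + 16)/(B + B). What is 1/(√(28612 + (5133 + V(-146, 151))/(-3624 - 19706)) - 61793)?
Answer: -210478080740/13005974586294143 - 2*√82988912643735965/13005974586294143 ≈ -1.6227e-5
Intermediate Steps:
V(B, T) = (16 + B)/(2*B) (V(B, T) = (16 + B)/((2*B)) = (16 + B)*(1/(2*B)) = (16 + B)/(2*B))
1/(√(28612 + (5133 + V(-146, 151))/(-3624 - 19706)) - 61793) = 1/(√(28612 + (5133 + (½)*(16 - 146)/(-146))/(-3624 - 19706)) - 61793) = 1/(√(28612 + (5133 + (½)*(-1/146)*(-130))/(-23330)) - 61793) = 1/(√(28612 + (5133 + 65/146)*(-1/23330)) - 61793) = 1/(√(28612 + (749483/146)*(-1/23330)) - 61793) = 1/(√(28612 - 749483/3406180) - 61793) = 1/(√(97456872677/3406180) - 61793) = 1/(√82988912643735965/1703090 - 61793) = 1/(-61793 + √82988912643735965/1703090)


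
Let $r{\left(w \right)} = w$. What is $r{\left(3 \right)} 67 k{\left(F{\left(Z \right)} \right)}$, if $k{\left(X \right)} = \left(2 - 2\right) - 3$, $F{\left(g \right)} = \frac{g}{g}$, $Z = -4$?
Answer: $-603$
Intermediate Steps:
$F{\left(g \right)} = 1$
$k{\left(X \right)} = -3$ ($k{\left(X \right)} = 0 - 3 = -3$)
$r{\left(3 \right)} 67 k{\left(F{\left(Z \right)} \right)} = 3 \cdot 67 \left(-3\right) = 201 \left(-3\right) = -603$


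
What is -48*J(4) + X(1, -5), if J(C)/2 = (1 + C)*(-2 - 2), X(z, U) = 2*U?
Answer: 1910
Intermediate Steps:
J(C) = -8 - 8*C (J(C) = 2*((1 + C)*(-2 - 2)) = 2*((1 + C)*(-4)) = 2*(-4 - 4*C) = -8 - 8*C)
-48*J(4) + X(1, -5) = -48*(-8 - 8*4) + 2*(-5) = -48*(-8 - 32) - 10 = -48*(-40) - 10 = 1920 - 10 = 1910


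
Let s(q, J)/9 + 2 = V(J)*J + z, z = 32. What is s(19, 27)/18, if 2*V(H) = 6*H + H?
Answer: 5163/4 ≈ 1290.8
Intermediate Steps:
V(H) = 7*H/2 (V(H) = (6*H + H)/2 = (7*H)/2 = 7*H/2)
s(q, J) = 270 + 63*J**2/2 (s(q, J) = -18 + 9*((7*J/2)*J + 32) = -18 + 9*(7*J**2/2 + 32) = -18 + 9*(32 + 7*J**2/2) = -18 + (288 + 63*J**2/2) = 270 + 63*J**2/2)
s(19, 27)/18 = (270 + (63/2)*27**2)/18 = (270 + (63/2)*729)*(1/18) = (270 + 45927/2)*(1/18) = (46467/2)*(1/18) = 5163/4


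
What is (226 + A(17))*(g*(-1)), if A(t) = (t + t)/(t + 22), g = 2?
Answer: -17696/39 ≈ -453.74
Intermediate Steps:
A(t) = 2*t/(22 + t) (A(t) = (2*t)/(22 + t) = 2*t/(22 + t))
(226 + A(17))*(g*(-1)) = (226 + 2*17/(22 + 17))*(2*(-1)) = (226 + 2*17/39)*(-2) = (226 + 2*17*(1/39))*(-2) = (226 + 34/39)*(-2) = (8848/39)*(-2) = -17696/39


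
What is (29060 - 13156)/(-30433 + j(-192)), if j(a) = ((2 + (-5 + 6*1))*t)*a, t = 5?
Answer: -2272/4759 ≈ -0.47741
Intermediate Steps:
j(a) = 15*a (j(a) = ((2 + (-5 + 6*1))*5)*a = ((2 + (-5 + 6))*5)*a = ((2 + 1)*5)*a = (3*5)*a = 15*a)
(29060 - 13156)/(-30433 + j(-192)) = (29060 - 13156)/(-30433 + 15*(-192)) = 15904/(-30433 - 2880) = 15904/(-33313) = 15904*(-1/33313) = -2272/4759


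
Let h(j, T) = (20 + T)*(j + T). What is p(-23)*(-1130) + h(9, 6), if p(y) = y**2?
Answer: -597380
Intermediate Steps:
h(j, T) = (20 + T)*(T + j)
p(-23)*(-1130) + h(9, 6) = (-23)**2*(-1130) + (6**2 + 20*6 + 20*9 + 6*9) = 529*(-1130) + (36 + 120 + 180 + 54) = -597770 + 390 = -597380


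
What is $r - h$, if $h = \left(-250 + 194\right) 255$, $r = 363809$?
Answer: $378089$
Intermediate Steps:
$h = -14280$ ($h = \left(-56\right) 255 = -14280$)
$r - h = 363809 - -14280 = 363809 + 14280 = 378089$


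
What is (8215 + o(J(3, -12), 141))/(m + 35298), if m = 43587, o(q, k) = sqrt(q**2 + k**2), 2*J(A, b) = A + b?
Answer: 1643/15777 + sqrt(8845)/52590 ≈ 0.10593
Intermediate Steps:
J(A, b) = A/2 + b/2 (J(A, b) = (A + b)/2 = A/2 + b/2)
o(q, k) = sqrt(k**2 + q**2)
(8215 + o(J(3, -12), 141))/(m + 35298) = (8215 + sqrt(141**2 + ((1/2)*3 + (1/2)*(-12))**2))/(43587 + 35298) = (8215 + sqrt(19881 + (3/2 - 6)**2))/78885 = (8215 + sqrt(19881 + (-9/2)**2))*(1/78885) = (8215 + sqrt(19881 + 81/4))*(1/78885) = (8215 + sqrt(79605/4))*(1/78885) = (8215 + 3*sqrt(8845)/2)*(1/78885) = 1643/15777 + sqrt(8845)/52590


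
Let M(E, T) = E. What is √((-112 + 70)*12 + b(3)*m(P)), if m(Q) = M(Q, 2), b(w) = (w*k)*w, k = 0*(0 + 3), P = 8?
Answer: 6*I*√14 ≈ 22.45*I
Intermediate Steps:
k = 0 (k = 0*3 = 0)
b(w) = 0 (b(w) = (w*0)*w = 0*w = 0)
m(Q) = Q
√((-112 + 70)*12 + b(3)*m(P)) = √((-112 + 70)*12 + 0*8) = √(-42*12 + 0) = √(-504 + 0) = √(-504) = 6*I*√14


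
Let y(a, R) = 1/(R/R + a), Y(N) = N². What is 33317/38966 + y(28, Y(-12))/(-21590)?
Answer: 5215016976/6099250565 ≈ 0.85503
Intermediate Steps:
y(a, R) = 1/(1 + a)
33317/38966 + y(28, Y(-12))/(-21590) = 33317/38966 + 1/((1 + 28)*(-21590)) = 33317*(1/38966) - 1/21590/29 = 33317/38966 + (1/29)*(-1/21590) = 33317/38966 - 1/626110 = 5215016976/6099250565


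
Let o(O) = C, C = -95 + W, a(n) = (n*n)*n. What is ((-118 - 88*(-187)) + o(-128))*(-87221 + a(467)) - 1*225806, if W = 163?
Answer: 1669479945046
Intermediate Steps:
a(n) = n**3 (a(n) = n**2*n = n**3)
C = 68 (C = -95 + 163 = 68)
o(O) = 68
((-118 - 88*(-187)) + o(-128))*(-87221 + a(467)) - 1*225806 = ((-118 - 88*(-187)) + 68)*(-87221 + 467**3) - 1*225806 = ((-118 + 16456) + 68)*(-87221 + 101847563) - 225806 = (16338 + 68)*101760342 - 225806 = 16406*101760342 - 225806 = 1669480170852 - 225806 = 1669479945046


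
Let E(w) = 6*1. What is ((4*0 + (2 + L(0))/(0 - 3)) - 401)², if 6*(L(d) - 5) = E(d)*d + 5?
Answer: 52780225/324 ≈ 1.6290e+5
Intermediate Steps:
E(w) = 6
L(d) = 35/6 + d (L(d) = 5 + (6*d + 5)/6 = 5 + (5 + 6*d)/6 = 5 + (⅚ + d) = 35/6 + d)
((4*0 + (2 + L(0))/(0 - 3)) - 401)² = ((4*0 + (2 + (35/6 + 0))/(0 - 3)) - 401)² = ((0 + (2 + 35/6)/(-3)) - 401)² = ((0 + (47/6)*(-⅓)) - 401)² = ((0 - 47/18) - 401)² = (-47/18 - 401)² = (-7265/18)² = 52780225/324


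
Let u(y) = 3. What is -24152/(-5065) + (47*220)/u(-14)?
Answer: 52444556/15195 ≈ 3451.4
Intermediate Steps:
-24152/(-5065) + (47*220)/u(-14) = -24152/(-5065) + (47*220)/3 = -24152*(-1/5065) + 10340*(1/3) = 24152/5065 + 10340/3 = 52444556/15195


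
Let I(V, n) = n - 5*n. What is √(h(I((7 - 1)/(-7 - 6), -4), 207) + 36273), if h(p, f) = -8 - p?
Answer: √36249 ≈ 190.39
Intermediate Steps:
I(V, n) = -4*n
√(h(I((7 - 1)/(-7 - 6), -4), 207) + 36273) = √((-8 - (-4)*(-4)) + 36273) = √((-8 - 1*16) + 36273) = √((-8 - 16) + 36273) = √(-24 + 36273) = √36249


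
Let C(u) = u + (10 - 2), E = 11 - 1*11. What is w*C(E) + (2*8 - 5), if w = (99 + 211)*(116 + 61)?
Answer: 438971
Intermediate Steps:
w = 54870 (w = 310*177 = 54870)
E = 0 (E = 11 - 11 = 0)
C(u) = 8 + u (C(u) = u + 8 = 8 + u)
w*C(E) + (2*8 - 5) = 54870*(8 + 0) + (2*8 - 5) = 54870*8 + (16 - 5) = 438960 + 11 = 438971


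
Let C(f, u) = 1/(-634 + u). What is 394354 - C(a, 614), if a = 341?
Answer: 7887081/20 ≈ 3.9435e+5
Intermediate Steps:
394354 - C(a, 614) = 394354 - 1/(-634 + 614) = 394354 - 1/(-20) = 394354 - 1*(-1/20) = 394354 + 1/20 = 7887081/20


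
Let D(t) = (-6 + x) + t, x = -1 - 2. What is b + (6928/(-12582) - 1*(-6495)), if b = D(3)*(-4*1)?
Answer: 41007565/6291 ≈ 6518.5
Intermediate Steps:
x = -3
D(t) = -9 + t (D(t) = (-6 - 3) + t = -9 + t)
b = 24 (b = (-9 + 3)*(-4*1) = -6*(-4) = 24)
b + (6928/(-12582) - 1*(-6495)) = 24 + (6928/(-12582) - 1*(-6495)) = 24 + (6928*(-1/12582) + 6495) = 24 + (-3464/6291 + 6495) = 24 + 40856581/6291 = 41007565/6291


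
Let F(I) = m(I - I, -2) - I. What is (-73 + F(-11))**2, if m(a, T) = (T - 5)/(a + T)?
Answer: 13689/4 ≈ 3422.3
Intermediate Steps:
m(a, T) = (-5 + T)/(T + a)
F(I) = 7/2 - I (F(I) = (-5 - 2)/(-2 + (I - I)) - I = -7/(-2 + 0) - I = -7/(-2) - I = -1/2*(-7) - I = 7/2 - I)
(-73 + F(-11))**2 = (-73 + (7/2 - 1*(-11)))**2 = (-73 + (7/2 + 11))**2 = (-73 + 29/2)**2 = (-117/2)**2 = 13689/4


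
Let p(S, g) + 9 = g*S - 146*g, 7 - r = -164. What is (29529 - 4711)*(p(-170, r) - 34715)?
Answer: -2202845680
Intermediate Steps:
r = 171 (r = 7 - 1*(-164) = 7 + 164 = 171)
p(S, g) = -9 - 146*g + S*g (p(S, g) = -9 + (g*S - 146*g) = -9 + (S*g - 146*g) = -9 + (-146*g + S*g) = -9 - 146*g + S*g)
(29529 - 4711)*(p(-170, r) - 34715) = (29529 - 4711)*((-9 - 146*171 - 170*171) - 34715) = 24818*((-9 - 24966 - 29070) - 34715) = 24818*(-54045 - 34715) = 24818*(-88760) = -2202845680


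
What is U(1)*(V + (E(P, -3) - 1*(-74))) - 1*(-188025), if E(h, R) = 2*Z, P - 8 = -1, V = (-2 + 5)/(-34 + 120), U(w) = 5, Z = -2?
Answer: 16200265/86 ≈ 1.8838e+5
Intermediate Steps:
V = 3/86 ≈ 0.034884
P = 7 (P = 8 - 1 = 7)
E(h, R) = -4 (E(h, R) = 2*(-2) = -4)
U(1)*(V + (E(P, -3) - 1*(-74))) - 1*(-188025) = 5*(3/86 + (-4 - 1*(-74))) - 1*(-188025) = 5*(3/86 + (-4 + 74)) + 188025 = 5*(3/86 + 70) + 188025 = 5*(6023/86) + 188025 = 30115/86 + 188025 = 16200265/86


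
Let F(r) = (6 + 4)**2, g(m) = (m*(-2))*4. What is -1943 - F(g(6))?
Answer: -2043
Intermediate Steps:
g(m) = -8*m (g(m) = -2*m*4 = -8*m)
F(r) = 100 (F(r) = 10**2 = 100)
-1943 - F(g(6)) = -1943 - 1*100 = -1943 - 100 = -2043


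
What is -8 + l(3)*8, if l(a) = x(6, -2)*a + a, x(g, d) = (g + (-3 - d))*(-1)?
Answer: -104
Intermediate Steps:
x(g, d) = 3 + d - g (x(g, d) = (-3 + g - d)*(-1) = 3 + d - g)
l(a) = -4*a (l(a) = (3 - 2 - 1*6)*a + a = (3 - 2 - 6)*a + a = -5*a + a = -4*a)
-8 + l(3)*8 = -8 - 4*3*8 = -8 - 12*8 = -8 - 96 = -104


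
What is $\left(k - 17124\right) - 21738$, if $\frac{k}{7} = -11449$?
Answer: $-119005$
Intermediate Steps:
$k = -80143$ ($k = 7 \left(-11449\right) = -80143$)
$\left(k - 17124\right) - 21738 = \left(-80143 - 17124\right) - 21738 = -97267 - 21738 = -119005$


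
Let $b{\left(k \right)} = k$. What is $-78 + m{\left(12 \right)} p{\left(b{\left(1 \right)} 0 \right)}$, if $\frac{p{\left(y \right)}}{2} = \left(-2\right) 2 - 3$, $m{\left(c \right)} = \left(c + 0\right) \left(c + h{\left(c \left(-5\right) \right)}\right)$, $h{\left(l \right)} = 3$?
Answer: $-2598$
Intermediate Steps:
$m{\left(c \right)} = c \left(3 + c\right)$ ($m{\left(c \right)} = \left(c + 0\right) \left(c + 3\right) = c \left(3 + c\right)$)
$p{\left(y \right)} = -14$ ($p{\left(y \right)} = 2 \left(\left(-2\right) 2 - 3\right) = 2 \left(-4 - 3\right) = 2 \left(-7\right) = -14$)
$-78 + m{\left(12 \right)} p{\left(b{\left(1 \right)} 0 \right)} = -78 + 12 \left(3 + 12\right) \left(-14\right) = -78 + 12 \cdot 15 \left(-14\right) = -78 + 180 \left(-14\right) = -78 - 2520 = -2598$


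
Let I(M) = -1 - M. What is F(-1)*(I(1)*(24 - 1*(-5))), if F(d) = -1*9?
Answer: 522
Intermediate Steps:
F(d) = -9
F(-1)*(I(1)*(24 - 1*(-5))) = -9*(-1 - 1*1)*(24 - 1*(-5)) = -9*(-1 - 1)*(24 + 5) = -(-18)*29 = -9*(-58) = 522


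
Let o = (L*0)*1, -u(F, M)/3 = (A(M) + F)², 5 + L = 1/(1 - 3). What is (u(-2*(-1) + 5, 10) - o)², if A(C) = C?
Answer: 751689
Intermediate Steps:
L = -11/2 (L = -5 + 1/(1 - 3) = -5 + 1/(-2) = -5 - ½ = -11/2 ≈ -5.5000)
u(F, M) = -3*(F + M)² (u(F, M) = -3*(M + F)² = -3*(F + M)²)
o = 0 (o = -11/2*0*1 = 0*1 = 0)
(u(-2*(-1) + 5, 10) - o)² = (-3*((-2*(-1) + 5) + 10)² - 1*0)² = (-3*((2 + 5) + 10)² + 0)² = (-3*(7 + 10)² + 0)² = (-3*17² + 0)² = (-3*289 + 0)² = (-867 + 0)² = (-867)² = 751689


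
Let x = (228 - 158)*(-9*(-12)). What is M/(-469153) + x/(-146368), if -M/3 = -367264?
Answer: -20601736017/8583623288 ≈ -2.4001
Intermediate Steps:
M = 1101792 (M = -3*(-367264) = 1101792)
x = 7560 (x = 70*108 = 7560)
M/(-469153) + x/(-146368) = 1101792/(-469153) + 7560/(-146368) = 1101792*(-1/469153) + 7560*(-1/146368) = -1101792/469153 - 945/18296 = -20601736017/8583623288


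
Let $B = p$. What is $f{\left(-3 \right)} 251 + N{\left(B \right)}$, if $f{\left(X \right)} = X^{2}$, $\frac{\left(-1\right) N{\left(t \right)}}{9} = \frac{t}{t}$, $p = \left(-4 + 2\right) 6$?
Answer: $2250$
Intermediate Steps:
$p = -12$ ($p = \left(-2\right) 6 = -12$)
$B = -12$
$N{\left(t \right)} = -9$ ($N{\left(t \right)} = - 9 \frac{t}{t} = \left(-9\right) 1 = -9$)
$f{\left(-3 \right)} 251 + N{\left(B \right)} = \left(-3\right)^{2} \cdot 251 - 9 = 9 \cdot 251 - 9 = 2259 - 9 = 2250$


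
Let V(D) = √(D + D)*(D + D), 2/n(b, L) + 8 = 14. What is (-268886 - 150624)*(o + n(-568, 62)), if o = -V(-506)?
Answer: -419510/3 - 849088240*I*√253 ≈ -1.3984e+5 - 1.3506e+10*I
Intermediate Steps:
n(b, L) = ⅓ (n(b, L) = 2/(-8 + 14) = 2/6 = 2*(⅙) = ⅓)
V(D) = 2*√2*D^(3/2) (V(D) = √(2*D)*(2*D) = (√2*√D)*(2*D) = 2*√2*D^(3/2))
o = 2024*I*√253 (o = -2*√2*(-506)^(3/2) = -2*√2*(-506*I*√506) = -(-2024)*I*√253 = 2024*I*√253 ≈ 32194.0*I)
(-268886 - 150624)*(o + n(-568, 62)) = (-268886 - 150624)*(2024*I*√253 + ⅓) = -419510*(⅓ + 2024*I*√253) = -419510/3 - 849088240*I*√253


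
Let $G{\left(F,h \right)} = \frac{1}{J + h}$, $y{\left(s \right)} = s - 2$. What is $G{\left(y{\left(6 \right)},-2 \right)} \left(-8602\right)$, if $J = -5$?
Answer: $\frac{8602}{7} \approx 1228.9$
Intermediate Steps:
$y{\left(s \right)} = -2 + s$
$G{\left(F,h \right)} = \frac{1}{-5 + h}$
$G{\left(y{\left(6 \right)},-2 \right)} \left(-8602\right) = \frac{1}{-5 - 2} \left(-8602\right) = \frac{1}{-7} \left(-8602\right) = \left(- \frac{1}{7}\right) \left(-8602\right) = \frac{8602}{7}$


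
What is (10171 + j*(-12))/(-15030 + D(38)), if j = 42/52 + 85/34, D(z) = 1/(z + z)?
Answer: -10009732/14849627 ≈ -0.67407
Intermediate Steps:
D(z) = 1/(2*z)
j = 43/13 (j = 42*(1/52) + 85*(1/34) = 21/26 + 5/2 = 43/13 ≈ 3.3077)
(10171 + j*(-12))/(-15030 + D(38)) = (10171 + (43/13)*(-12))/(-15030 + (1/2)/38) = (10171 - 516/13)/(-15030 + (1/2)*(1/38)) = 131707/(13*(-15030 + 1/76)) = 131707/(13*(-1142279/76)) = (131707/13)*(-76/1142279) = -10009732/14849627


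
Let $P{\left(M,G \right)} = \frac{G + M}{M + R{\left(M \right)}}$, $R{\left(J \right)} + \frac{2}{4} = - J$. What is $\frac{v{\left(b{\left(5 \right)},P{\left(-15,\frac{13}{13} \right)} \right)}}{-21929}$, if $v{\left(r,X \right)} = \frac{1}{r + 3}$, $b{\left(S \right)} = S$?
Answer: $- \frac{1}{175432} \approx -5.7002 \cdot 10^{-6}$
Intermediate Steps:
$R{\left(J \right)} = - \frac{1}{2} - J$
$P{\left(M,G \right)} = - 2 G - 2 M$ ($P{\left(M,G \right)} = \frac{G + M}{M - \left(\frac{1}{2} + M\right)} = \frac{G + M}{- \frac{1}{2}} = \left(G + M\right) \left(-2\right) = - 2 G - 2 M$)
$v{\left(r,X \right)} = \frac{1}{3 + r}$
$\frac{v{\left(b{\left(5 \right)},P{\left(-15,\frac{13}{13} \right)} \right)}}{-21929} = \frac{1}{\left(3 + 5\right) \left(-21929\right)} = \frac{1}{8} \left(- \frac{1}{21929}\right) = - \frac{1}{175432}$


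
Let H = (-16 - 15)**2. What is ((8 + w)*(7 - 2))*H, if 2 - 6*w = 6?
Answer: 105710/3 ≈ 35237.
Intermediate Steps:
w = -2/3 (w = 1/3 - 1/6*6 = 1/3 - 1 = -2/3 ≈ -0.66667)
H = 961 (H = (-31)**2 = 961)
((8 + w)*(7 - 2))*H = ((8 - 2/3)*(7 - 2))*961 = ((22/3)*5)*961 = (110/3)*961 = 105710/3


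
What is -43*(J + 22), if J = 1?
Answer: -989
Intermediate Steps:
-43*(J + 22) = -43*(1 + 22) = -43*23 = -989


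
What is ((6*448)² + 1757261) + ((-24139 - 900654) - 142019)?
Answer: 7915793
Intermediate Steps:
((6*448)² + 1757261) + ((-24139 - 900654) - 142019) = (2688² + 1757261) + (-924793 - 142019) = (7225344 + 1757261) - 1066812 = 8982605 - 1066812 = 7915793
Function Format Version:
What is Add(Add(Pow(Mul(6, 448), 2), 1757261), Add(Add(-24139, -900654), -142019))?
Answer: 7915793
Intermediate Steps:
Add(Add(Pow(Mul(6, 448), 2), 1757261), Add(Add(-24139, -900654), -142019)) = Add(Add(Pow(2688, 2), 1757261), Add(-924793, -142019)) = Add(Add(7225344, 1757261), -1066812) = Add(8982605, -1066812) = 7915793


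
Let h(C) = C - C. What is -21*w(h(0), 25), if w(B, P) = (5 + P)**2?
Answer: -18900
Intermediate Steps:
h(C) = 0
-21*w(h(0), 25) = -21*(5 + 25)**2 = -21*30**2 = -21*900 = -18900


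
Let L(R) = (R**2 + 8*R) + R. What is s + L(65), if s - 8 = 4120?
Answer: 8938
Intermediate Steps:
s = 4128 (s = 8 + 4120 = 4128)
L(R) = R**2 + 9*R
s + L(65) = 4128 + 65*(9 + 65) = 4128 + 65*74 = 4128 + 4810 = 8938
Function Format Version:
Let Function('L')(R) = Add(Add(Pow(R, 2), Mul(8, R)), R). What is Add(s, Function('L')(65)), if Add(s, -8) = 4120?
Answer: 8938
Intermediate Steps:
s = 4128 (s = Add(8, 4120) = 4128)
Function('L')(R) = Add(Pow(R, 2), Mul(9, R))
Add(s, Function('L')(65)) = Add(4128, Mul(65, Add(9, 65))) = Add(4128, Mul(65, 74)) = Add(4128, 4810) = 8938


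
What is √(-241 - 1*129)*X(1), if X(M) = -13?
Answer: -13*I*√370 ≈ -250.06*I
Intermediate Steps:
√(-241 - 1*129)*X(1) = √(-241 - 1*129)*(-13) = √(-241 - 129)*(-13) = √(-370)*(-13) = (I*√370)*(-13) = -13*I*√370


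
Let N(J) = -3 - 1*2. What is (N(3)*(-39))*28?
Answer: 5460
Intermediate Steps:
N(J) = -5 (N(J) = -3 - 2 = -5)
(N(3)*(-39))*28 = -5*(-39)*28 = 195*28 = 5460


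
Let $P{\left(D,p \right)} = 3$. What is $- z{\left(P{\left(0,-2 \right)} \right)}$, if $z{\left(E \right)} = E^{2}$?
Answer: $-9$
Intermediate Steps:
$- z{\left(P{\left(0,-2 \right)} \right)} = - 3^{2} = \left(-1\right) 9 = -9$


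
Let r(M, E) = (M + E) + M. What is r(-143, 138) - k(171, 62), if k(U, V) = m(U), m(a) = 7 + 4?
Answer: -159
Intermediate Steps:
m(a) = 11
k(U, V) = 11
r(M, E) = E + 2*M (r(M, E) = (E + M) + M = E + 2*M)
r(-143, 138) - k(171, 62) = (138 + 2*(-143)) - 1*11 = (138 - 286) - 11 = -148 - 11 = -159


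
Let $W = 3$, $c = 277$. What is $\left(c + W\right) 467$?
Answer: $130760$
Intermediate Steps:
$\left(c + W\right) 467 = \left(277 + 3\right) 467 = 280 \cdot 467 = 130760$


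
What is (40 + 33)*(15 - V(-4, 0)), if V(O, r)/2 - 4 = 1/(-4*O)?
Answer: 4015/8 ≈ 501.88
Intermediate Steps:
V(O, r) = 8 - 1/(2*O) (V(O, r) = 8 + 2/((-4*O)) = 8 + 2*(-1/(4*O)) = 8 - 1/(2*O))
(40 + 33)*(15 - V(-4, 0)) = (40 + 33)*(15 - (8 - ½/(-4))) = 73*(15 - (8 - ½*(-¼))) = 73*(15 - (8 + ⅛)) = 73*(15 - 1*65/8) = 73*(15 - 65/8) = 73*(55/8) = 4015/8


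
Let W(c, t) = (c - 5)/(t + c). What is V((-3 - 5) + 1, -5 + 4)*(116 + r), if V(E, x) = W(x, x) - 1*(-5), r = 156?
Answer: 2176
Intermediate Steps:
W(c, t) = (-5 + c)/(c + t)
V(E, x) = 5 + (-5 + x)/(2*x) (V(E, x) = (-5 + x)/(x + x) - 1*(-5) = (-5 + x)/((2*x)) + 5 = (1/(2*x))*(-5 + x) + 5 = (-5 + x)/(2*x) + 5 = 5 + (-5 + x)/(2*x))
V((-3 - 5) + 1, -5 + 4)*(116 + r) = ((-5 + 11*(-5 + 4))/(2*(-5 + 4)))*(116 + 156) = ((½)*(-5 + 11*(-1))/(-1))*272 = ((½)*(-1)*(-5 - 11))*272 = ((½)*(-1)*(-16))*272 = 8*272 = 2176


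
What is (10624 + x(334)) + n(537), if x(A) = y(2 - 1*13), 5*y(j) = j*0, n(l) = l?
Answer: 11161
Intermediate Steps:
y(j) = 0 (y(j) = (j*0)/5 = (⅕)*0 = 0)
x(A) = 0
(10624 + x(334)) + n(537) = (10624 + 0) + 537 = 10624 + 537 = 11161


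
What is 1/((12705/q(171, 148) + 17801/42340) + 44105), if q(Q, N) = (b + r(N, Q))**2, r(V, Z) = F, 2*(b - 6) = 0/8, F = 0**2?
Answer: 63510/2823548989 ≈ 2.2493e-5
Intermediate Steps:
F = 0
b = 6 (b = 6 + (0/8)/2 = 6 + (0*(1/8))/2 = 6 + (1/2)*0 = 6 + 0 = 6)
r(V, Z) = 0
q(Q, N) = 36 (q(Q, N) = (6 + 0)**2 = 6**2 = 36)
1/((12705/q(171, 148) + 17801/42340) + 44105) = 1/((12705/36 + 17801/42340) + 44105) = 1/((12705*(1/36) + 17801*(1/42340)) + 44105) = 1/((4235/12 + 17801/42340) + 44105) = 1/(22440439/63510 + 44105) = 1/(2823548989/63510) = 63510/2823548989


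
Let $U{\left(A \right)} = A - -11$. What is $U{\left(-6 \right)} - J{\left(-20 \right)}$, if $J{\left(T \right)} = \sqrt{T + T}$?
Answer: $5 - 2 i \sqrt{10} \approx 5.0 - 6.3246 i$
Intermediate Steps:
$U{\left(A \right)} = 11 + A$ ($U{\left(A \right)} = A + 11 = 11 + A$)
$J{\left(T \right)} = \sqrt{2} \sqrt{T}$ ($J{\left(T \right)} = \sqrt{2 T} = \sqrt{2} \sqrt{T}$)
$U{\left(-6 \right)} - J{\left(-20 \right)} = \left(11 - 6\right) - \sqrt{2} \sqrt{-20} = 5 - \sqrt{2} \cdot 2 i \sqrt{5} = 5 - 2 i \sqrt{10}$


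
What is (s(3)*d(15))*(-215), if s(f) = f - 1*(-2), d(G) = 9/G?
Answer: -645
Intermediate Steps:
s(f) = 2 + f (s(f) = f + 2 = 2 + f)
(s(3)*d(15))*(-215) = ((2 + 3)*(9/15))*(-215) = (5*(9*(1/15)))*(-215) = (5*(3/5))*(-215) = 3*(-215) = -645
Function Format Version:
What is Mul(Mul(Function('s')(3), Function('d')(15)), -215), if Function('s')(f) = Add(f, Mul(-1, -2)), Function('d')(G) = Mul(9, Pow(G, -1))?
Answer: -645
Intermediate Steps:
Function('s')(f) = Add(2, f) (Function('s')(f) = Add(f, 2) = Add(2, f))
Mul(Mul(Function('s')(3), Function('d')(15)), -215) = Mul(Mul(Add(2, 3), Mul(9, Pow(15, -1))), -215) = Mul(Mul(5, Mul(9, Rational(1, 15))), -215) = Mul(Mul(5, Rational(3, 5)), -215) = Mul(3, -215) = -645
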